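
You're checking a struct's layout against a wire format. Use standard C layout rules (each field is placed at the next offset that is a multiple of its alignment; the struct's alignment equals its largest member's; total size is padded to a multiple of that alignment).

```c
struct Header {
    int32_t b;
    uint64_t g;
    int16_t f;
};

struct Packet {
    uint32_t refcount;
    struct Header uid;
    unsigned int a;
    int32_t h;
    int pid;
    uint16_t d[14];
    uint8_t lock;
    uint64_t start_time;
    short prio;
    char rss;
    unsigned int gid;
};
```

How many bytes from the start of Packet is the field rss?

90

Header: 0..4  b  (4B, 4-aligned); 4..8  -- padding (4B); 8..16  g  (8B, 8-aligned); 16..18  f  (2B, 2-aligned); 18..24  -- tail padding (6B); sizeof = 24, alignof = 8
0..4  refcount  (4B, 4-aligned)
4..8  -- padding (4B)
8..32  uid  (24B, 8-aligned)
32..36  a  (4B, 4-aligned)
36..40  h  (4B, 4-aligned)
40..44  pid  (4B, 4-aligned)
44..72  d  (28B, 2-aligned)
72..73  lock  (1B, 1-aligned)
73..80  -- padding (7B)
80..88  start_time  (8B, 8-aligned)
88..90  prio  (2B, 2-aligned)
90..91  rss  (1B, 1-aligned)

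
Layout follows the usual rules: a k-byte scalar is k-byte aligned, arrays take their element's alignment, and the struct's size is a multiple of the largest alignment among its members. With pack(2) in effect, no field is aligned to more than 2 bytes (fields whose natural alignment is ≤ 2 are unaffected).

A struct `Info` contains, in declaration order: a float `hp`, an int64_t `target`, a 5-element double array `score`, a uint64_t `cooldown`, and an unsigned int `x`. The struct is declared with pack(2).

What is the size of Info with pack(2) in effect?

@0: hp [4B, align 2] → 4
@4: target [8B, align 2] → 12
@12: score [40B, align 2] → 52
@52: cooldown [8B, align 2] → 60
@60: x [4B, align 2] → 64
size 64, align 2

64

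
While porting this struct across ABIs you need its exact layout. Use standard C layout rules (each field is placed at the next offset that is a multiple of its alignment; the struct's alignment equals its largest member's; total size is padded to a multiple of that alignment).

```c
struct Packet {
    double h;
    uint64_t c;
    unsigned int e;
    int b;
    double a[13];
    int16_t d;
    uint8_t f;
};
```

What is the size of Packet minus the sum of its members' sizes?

0..8  h  (8B, 8-aligned)
8..16  c  (8B, 8-aligned)
16..20  e  (4B, 4-aligned)
20..24  b  (4B, 4-aligned)
24..128  a  (104B, 8-aligned)
128..130  d  (2B, 2-aligned)
130..131  f  (1B, 1-aligned)
131..136  -- tail padding (5B)
sizeof = 136, alignof = 8
data bytes 131, size 136 → padding 5

5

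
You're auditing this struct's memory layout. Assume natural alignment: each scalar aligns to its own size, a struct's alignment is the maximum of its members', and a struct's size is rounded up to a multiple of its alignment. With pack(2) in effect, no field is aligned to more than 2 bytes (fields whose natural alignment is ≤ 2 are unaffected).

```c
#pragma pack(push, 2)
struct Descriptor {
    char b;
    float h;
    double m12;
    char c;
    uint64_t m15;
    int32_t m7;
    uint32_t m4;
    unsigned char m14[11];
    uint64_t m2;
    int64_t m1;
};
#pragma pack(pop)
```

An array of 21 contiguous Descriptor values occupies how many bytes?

b at 0 (size 1, align 1) → ends 1
pad 1 to align 2 for h
h at 2 (size 4, align 2) → ends 6
m12 at 6 (size 8, align 2) → ends 14
c at 14 (size 1, align 1) → ends 15
pad 1 to align 2 for m15
m15 at 16 (size 8, align 2) → ends 24
m7 at 24 (size 4, align 2) → ends 28
m4 at 28 (size 4, align 2) → ends 32
m14 at 32 (size 11, align 1) → ends 43
pad 1 to align 2 for m2
m2 at 44 (size 8, align 2) → ends 52
m1 at 52 (size 8, align 2) → ends 60
total 60 bytes, alignment 2
array of 21: 21 × 60 = 1260

1260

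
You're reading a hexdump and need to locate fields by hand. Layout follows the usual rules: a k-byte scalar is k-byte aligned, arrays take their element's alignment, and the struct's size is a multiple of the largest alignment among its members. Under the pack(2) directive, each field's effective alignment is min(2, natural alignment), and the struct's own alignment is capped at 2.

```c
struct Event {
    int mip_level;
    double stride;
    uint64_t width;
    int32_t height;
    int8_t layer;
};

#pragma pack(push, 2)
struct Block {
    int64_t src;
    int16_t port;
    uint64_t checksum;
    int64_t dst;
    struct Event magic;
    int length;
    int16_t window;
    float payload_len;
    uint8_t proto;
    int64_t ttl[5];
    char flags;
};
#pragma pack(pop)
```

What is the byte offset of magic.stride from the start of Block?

34

Event: mip_level at 0 (size 4, align 4) → ends 4; pad 4 to align 8 for stride; stride at 8 (size 8, align 8) → ends 16; width at 16 (size 8, align 8) → ends 24; height at 24 (size 4, align 4) → ends 28; layer at 28 (size 1, align 1) → ends 29; tail pad 3 to reach multiple of 8; total 32 bytes, alignment 8
src at 0 (size 8, align 2) → ends 8
port at 8 (size 2, align 2) → ends 10
checksum at 10 (size 8, align 2) → ends 18
dst at 18 (size 8, align 2) → ends 26
magic at 26 (size 32, align 2) → ends 58
within Event: stride at 8
26 + 8 = 34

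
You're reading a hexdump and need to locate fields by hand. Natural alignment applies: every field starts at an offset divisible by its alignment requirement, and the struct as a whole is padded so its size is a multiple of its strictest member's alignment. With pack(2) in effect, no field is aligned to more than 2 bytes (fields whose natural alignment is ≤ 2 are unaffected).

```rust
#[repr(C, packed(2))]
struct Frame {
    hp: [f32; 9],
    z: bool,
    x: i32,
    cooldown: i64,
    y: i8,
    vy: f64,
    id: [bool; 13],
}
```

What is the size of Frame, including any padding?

74

@0: hp [36B, align 2] → 36
@36: z [1B, align 1] → 37
+1 pad (align 2)
@38: x [4B, align 2] → 42
@42: cooldown [8B, align 2] → 50
@50: y [1B, align 1] → 51
+1 pad (align 2)
@52: vy [8B, align 2] → 60
@60: id [13B, align 1] → 73
+1 tail pad (align 2)
size 74, align 2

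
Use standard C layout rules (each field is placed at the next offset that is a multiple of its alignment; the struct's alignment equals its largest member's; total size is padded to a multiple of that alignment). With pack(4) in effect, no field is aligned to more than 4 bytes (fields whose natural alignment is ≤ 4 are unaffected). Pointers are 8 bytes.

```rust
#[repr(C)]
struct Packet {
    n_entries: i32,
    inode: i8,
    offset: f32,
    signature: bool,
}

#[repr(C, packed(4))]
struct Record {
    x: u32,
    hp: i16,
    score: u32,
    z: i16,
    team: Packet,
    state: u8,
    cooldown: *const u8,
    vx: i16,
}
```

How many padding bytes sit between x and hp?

0

Packet: n_entries at 0 (size 4, align 4) → ends 4; inode at 4 (size 1, align 1) → ends 5; pad 3 to align 4 for offset; offset at 8 (size 4, align 4) → ends 12; signature at 12 (size 1, align 1) → ends 13; tail pad 3 to reach multiple of 4; total 16 bytes, alignment 4
x at 0 (size 4, align 4) → ends 4
hp at 4 (size 2, align 2) → ends 6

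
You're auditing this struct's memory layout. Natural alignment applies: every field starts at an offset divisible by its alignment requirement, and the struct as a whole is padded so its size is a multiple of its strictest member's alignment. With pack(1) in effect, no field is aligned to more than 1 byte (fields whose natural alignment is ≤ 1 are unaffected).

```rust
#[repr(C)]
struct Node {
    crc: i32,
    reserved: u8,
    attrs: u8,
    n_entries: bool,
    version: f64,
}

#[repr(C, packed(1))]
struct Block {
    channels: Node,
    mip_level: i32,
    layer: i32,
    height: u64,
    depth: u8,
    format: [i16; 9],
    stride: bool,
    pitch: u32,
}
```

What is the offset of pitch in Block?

Node: 0..4  crc  (4B, 4-aligned); 4..5  reserved  (1B, 1-aligned); 5..6  attrs  (1B, 1-aligned); 6..7  n_entries  (1B, 1-aligned); 7..8  -- padding (1B); 8..16  version  (8B, 8-aligned); sizeof = 16, alignof = 8
0..16  channels  (16B, 1-aligned)
16..20  mip_level  (4B, 1-aligned)
20..24  layer  (4B, 1-aligned)
24..32  height  (8B, 1-aligned)
32..33  depth  (1B, 1-aligned)
33..51  format  (18B, 1-aligned)
51..52  stride  (1B, 1-aligned)
52..56  pitch  (4B, 1-aligned)

52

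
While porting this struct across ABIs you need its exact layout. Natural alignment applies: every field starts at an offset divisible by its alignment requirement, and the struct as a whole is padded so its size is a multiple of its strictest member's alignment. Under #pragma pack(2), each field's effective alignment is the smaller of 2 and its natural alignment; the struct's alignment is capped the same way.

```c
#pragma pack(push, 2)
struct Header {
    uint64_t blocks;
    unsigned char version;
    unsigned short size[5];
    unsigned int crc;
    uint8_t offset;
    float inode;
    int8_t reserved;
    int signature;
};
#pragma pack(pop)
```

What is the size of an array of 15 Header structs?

540

@0: blocks [8B, align 2] → 8
@8: version [1B, align 1] → 9
+1 pad (align 2)
@10: size [10B, align 2] → 20
@20: crc [4B, align 2] → 24
@24: offset [1B, align 1] → 25
+1 pad (align 2)
@26: inode [4B, align 2] → 30
@30: reserved [1B, align 1] → 31
+1 pad (align 2)
@32: signature [4B, align 2] → 36
size 36, align 2
array of 15: 15 × 36 = 540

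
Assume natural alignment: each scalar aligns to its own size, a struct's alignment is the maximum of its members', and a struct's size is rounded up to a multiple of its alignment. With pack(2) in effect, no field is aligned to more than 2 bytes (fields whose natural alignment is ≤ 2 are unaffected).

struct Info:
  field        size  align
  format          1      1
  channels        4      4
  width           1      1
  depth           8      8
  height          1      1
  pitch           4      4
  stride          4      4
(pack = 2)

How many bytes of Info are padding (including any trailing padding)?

3

@0: format [1B, align 1] → 1
+1 pad (align 2)
@2: channels [4B, align 2] → 6
@6: width [1B, align 1] → 7
+1 pad (align 2)
@8: depth [8B, align 2] → 16
@16: height [1B, align 1] → 17
+1 pad (align 2)
@18: pitch [4B, align 2] → 22
@22: stride [4B, align 2] → 26
size 26, align 2
data bytes 23, size 26 → padding 3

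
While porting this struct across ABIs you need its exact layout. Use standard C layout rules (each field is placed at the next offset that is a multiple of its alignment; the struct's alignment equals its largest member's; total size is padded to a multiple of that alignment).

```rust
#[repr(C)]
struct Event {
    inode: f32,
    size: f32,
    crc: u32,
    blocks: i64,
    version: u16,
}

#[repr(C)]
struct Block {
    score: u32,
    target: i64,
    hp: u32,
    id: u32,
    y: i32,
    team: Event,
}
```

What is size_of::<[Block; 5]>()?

Event: @0: inode [4B, align 4] → 4; @4: size [4B, align 4] → 8; @8: crc [4B, align 4] → 12; +4 pad (align 8); @16: blocks [8B, align 8] → 24; @24: version [2B, align 2] → 26; +6 tail pad (align 8); size 32, align 8
@0: score [4B, align 4] → 4
+4 pad (align 8)
@8: target [8B, align 8] → 16
@16: hp [4B, align 4] → 20
@20: id [4B, align 4] → 24
@24: y [4B, align 4] → 28
+4 pad (align 8)
@32: team [32B, align 8] → 64
size 64, align 8
array of 5: 5 × 64 = 320

320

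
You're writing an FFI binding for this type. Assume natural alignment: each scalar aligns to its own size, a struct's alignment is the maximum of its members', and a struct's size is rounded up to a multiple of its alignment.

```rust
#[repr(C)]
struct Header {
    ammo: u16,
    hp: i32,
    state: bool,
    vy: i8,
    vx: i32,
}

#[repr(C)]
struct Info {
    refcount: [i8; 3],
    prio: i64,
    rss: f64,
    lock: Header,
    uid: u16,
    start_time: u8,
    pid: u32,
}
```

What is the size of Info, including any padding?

Header: ammo at 0 (size 2, align 2) → ends 2; pad 2 to align 4 for hp; hp at 4 (size 4, align 4) → ends 8; state at 8 (size 1, align 1) → ends 9; vy at 9 (size 1, align 1) → ends 10; pad 2 to align 4 for vx; vx at 12 (size 4, align 4) → ends 16; total 16 bytes, alignment 4
refcount at 0 (size 3, align 1) → ends 3
pad 5 to align 8 for prio
prio at 8 (size 8, align 8) → ends 16
rss at 16 (size 8, align 8) → ends 24
lock at 24 (size 16, align 4) → ends 40
uid at 40 (size 2, align 2) → ends 42
start_time at 42 (size 1, align 1) → ends 43
pad 1 to align 4 for pid
pid at 44 (size 4, align 4) → ends 48
total 48 bytes, alignment 8

48 bytes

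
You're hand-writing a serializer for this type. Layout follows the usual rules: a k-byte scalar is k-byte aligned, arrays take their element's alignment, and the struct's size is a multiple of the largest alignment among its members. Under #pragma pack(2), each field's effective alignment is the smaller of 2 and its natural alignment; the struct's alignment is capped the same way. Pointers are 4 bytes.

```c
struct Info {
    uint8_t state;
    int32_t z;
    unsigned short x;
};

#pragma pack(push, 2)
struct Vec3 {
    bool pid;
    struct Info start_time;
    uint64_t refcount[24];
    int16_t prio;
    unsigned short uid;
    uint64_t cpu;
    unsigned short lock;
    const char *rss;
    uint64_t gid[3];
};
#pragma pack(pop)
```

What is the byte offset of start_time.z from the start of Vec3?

6

Info: state at 0 (size 1, align 1) → ends 1; pad 3 to align 4 for z; z at 4 (size 4, align 4) → ends 8; x at 8 (size 2, align 2) → ends 10; tail pad 2 to reach multiple of 4; total 12 bytes, alignment 4
pid at 0 (size 1, align 1) → ends 1
pad 1 to align 2 for start_time
start_time at 2 (size 12, align 2) → ends 14
within Info: z at 4
2 + 4 = 6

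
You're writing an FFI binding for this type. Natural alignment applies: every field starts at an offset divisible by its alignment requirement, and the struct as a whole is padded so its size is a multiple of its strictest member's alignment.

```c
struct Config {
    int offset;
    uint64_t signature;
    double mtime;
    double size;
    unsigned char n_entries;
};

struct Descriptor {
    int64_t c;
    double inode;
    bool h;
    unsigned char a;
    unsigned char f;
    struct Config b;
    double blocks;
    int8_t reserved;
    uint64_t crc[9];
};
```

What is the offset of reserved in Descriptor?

Config: @0: offset [4B, align 4] → 4; +4 pad (align 8); @8: signature [8B, align 8] → 16; @16: mtime [8B, align 8] → 24; @24: size [8B, align 8] → 32; @32: n_entries [1B, align 1] → 33; +7 tail pad (align 8); size 40, align 8
@0: c [8B, align 8] → 8
@8: inode [8B, align 8] → 16
@16: h [1B, align 1] → 17
@17: a [1B, align 1] → 18
@18: f [1B, align 1] → 19
+5 pad (align 8)
@24: b [40B, align 8] → 64
@64: blocks [8B, align 8] → 72
@72: reserved [1B, align 1] → 73

72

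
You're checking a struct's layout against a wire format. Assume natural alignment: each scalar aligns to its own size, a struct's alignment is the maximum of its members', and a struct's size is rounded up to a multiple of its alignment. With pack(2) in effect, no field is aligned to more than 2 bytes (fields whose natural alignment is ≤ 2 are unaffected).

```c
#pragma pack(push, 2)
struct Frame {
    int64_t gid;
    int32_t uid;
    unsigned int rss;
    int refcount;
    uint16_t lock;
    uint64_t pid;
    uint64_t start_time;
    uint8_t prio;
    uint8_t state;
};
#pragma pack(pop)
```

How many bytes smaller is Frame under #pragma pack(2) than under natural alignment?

8

natural layout:
  @0: gid [8B, align 8] → 8
  @8: uid [4B, align 4] → 12
  @12: rss [4B, align 4] → 16
  @16: refcount [4B, align 4] → 20
  @20: lock [2B, align 2] → 22
  +2 pad (align 8)
  @24: pid [8B, align 8] → 32
  @32: start_time [8B, align 8] → 40
  @40: prio [1B, align 1] → 41
  @41: state [1B, align 1] → 42
  +6 tail pad (align 8)
  size 48, align 8
packed(2) layout:
  @0: gid [8B, align 2] → 8
  @8: uid [4B, align 2] → 12
  @12: rss [4B, align 2] → 16
  @16: refcount [4B, align 2] → 20
  @20: lock [2B, align 2] → 22
  @22: pid [8B, align 2] → 30
  @30: start_time [8B, align 2] → 38
  @38: prio [1B, align 1] → 39
  @39: state [1B, align 1] → 40
  size 40, align 2
48 − 40 = 8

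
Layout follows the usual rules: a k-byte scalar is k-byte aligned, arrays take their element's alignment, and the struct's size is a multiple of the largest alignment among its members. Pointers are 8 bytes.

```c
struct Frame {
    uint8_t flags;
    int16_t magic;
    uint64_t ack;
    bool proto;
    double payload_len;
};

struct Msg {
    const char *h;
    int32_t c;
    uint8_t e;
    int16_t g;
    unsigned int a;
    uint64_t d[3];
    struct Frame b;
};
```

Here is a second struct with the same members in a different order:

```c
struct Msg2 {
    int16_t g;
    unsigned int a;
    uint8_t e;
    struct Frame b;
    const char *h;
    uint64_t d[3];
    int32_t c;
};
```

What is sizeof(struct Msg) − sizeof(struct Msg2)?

-8

Frame: flags at 0 (size 1, align 1) → ends 1; pad 1 to align 2 for magic; magic at 2 (size 2, align 2) → ends 4; pad 4 to align 8 for ack; ack at 8 (size 8, align 8) → ends 16; proto at 16 (size 1, align 1) → ends 17; pad 7 to align 8 for payload_len; payload_len at 24 (size 8, align 8) → ends 32; total 32 bytes, alignment 8
h at 0 (size 8, align 8) → ends 8
c at 8 (size 4, align 4) → ends 12
e at 12 (size 1, align 1) → ends 13
pad 1 to align 2 for g
g at 14 (size 2, align 2) → ends 16
a at 16 (size 4, align 4) → ends 20
pad 4 to align 8 for d
d at 24 (size 24, align 8) → ends 48
b at 48 (size 32, align 8) → ends 80
total 80 bytes, alignment 8
— Msg2 —
g at 0 (size 2, align 2) → ends 2
pad 2 to align 4 for a
a at 4 (size 4, align 4) → ends 8
e at 8 (size 1, align 1) → ends 9
pad 7 to align 8 for b
b at 16 (size 32, align 8) → ends 48
h at 48 (size 8, align 8) → ends 56
d at 56 (size 24, align 8) → ends 80
c at 80 (size 4, align 4) → ends 84
tail pad 4 to reach multiple of 8
total 88 bytes, alignment 8
80 − 88 = -8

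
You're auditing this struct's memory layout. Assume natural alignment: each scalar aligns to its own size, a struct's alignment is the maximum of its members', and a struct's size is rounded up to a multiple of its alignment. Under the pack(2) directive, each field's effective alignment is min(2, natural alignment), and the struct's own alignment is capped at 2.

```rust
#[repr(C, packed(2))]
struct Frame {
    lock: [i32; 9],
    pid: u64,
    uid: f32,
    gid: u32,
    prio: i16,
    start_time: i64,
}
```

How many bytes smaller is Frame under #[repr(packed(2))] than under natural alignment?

10

natural layout:
  @0: lock [36B, align 4] → 36
  +4 pad (align 8)
  @40: pid [8B, align 8] → 48
  @48: uid [4B, align 4] → 52
  @52: gid [4B, align 4] → 56
  @56: prio [2B, align 2] → 58
  +6 pad (align 8)
  @64: start_time [8B, align 8] → 72
  size 72, align 8
packed(2) layout:
  @0: lock [36B, align 2] → 36
  @36: pid [8B, align 2] → 44
  @44: uid [4B, align 2] → 48
  @48: gid [4B, align 2] → 52
  @52: prio [2B, align 2] → 54
  @54: start_time [8B, align 2] → 62
  size 62, align 2
72 − 62 = 10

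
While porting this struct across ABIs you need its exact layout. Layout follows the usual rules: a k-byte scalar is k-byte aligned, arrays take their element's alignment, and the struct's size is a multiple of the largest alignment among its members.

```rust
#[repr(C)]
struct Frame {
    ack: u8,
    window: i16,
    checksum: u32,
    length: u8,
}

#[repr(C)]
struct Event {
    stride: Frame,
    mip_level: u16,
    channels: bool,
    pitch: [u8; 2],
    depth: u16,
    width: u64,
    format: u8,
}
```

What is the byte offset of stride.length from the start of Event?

8

Frame: 0..1  ack  (1B, 1-aligned); 1..2  -- padding (1B); 2..4  window  (2B, 2-aligned); 4..8  checksum  (4B, 4-aligned); 8..9  length  (1B, 1-aligned); 9..12  -- tail padding (3B); sizeof = 12, alignof = 4
0..12  stride  (12B, 4-aligned)
within Frame: length at 8
0 + 8 = 8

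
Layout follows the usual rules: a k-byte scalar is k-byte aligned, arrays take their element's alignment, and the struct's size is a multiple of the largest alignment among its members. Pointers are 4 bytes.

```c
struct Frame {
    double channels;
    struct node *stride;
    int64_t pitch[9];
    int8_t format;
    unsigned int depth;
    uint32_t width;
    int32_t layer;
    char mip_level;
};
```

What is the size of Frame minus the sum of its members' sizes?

14

0..8  channels  (8B, 8-aligned)
8..12  stride  (4B, 4-aligned)
12..16  -- padding (4B)
16..88  pitch  (72B, 8-aligned)
88..89  format  (1B, 1-aligned)
89..92  -- padding (3B)
92..96  depth  (4B, 4-aligned)
96..100  width  (4B, 4-aligned)
100..104  layer  (4B, 4-aligned)
104..105  mip_level  (1B, 1-aligned)
105..112  -- tail padding (7B)
sizeof = 112, alignof = 8
data bytes 98, size 112 → padding 14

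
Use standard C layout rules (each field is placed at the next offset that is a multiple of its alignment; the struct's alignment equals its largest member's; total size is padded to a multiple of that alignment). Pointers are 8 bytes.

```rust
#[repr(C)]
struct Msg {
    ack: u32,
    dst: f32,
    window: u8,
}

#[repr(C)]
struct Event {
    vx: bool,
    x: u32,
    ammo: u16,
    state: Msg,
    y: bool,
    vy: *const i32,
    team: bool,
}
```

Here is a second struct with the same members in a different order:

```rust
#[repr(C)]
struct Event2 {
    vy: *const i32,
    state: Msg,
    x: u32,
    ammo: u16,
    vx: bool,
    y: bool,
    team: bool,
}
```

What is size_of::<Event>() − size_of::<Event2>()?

Msg: ack at 0 (size 4, align 4) → ends 4; dst at 4 (size 4, align 4) → ends 8; window at 8 (size 1, align 1) → ends 9; tail pad 3 to reach multiple of 4; total 12 bytes, alignment 4
vx at 0 (size 1, align 1) → ends 1
pad 3 to align 4 for x
x at 4 (size 4, align 4) → ends 8
ammo at 8 (size 2, align 2) → ends 10
pad 2 to align 4 for state
state at 12 (size 12, align 4) → ends 24
y at 24 (size 1, align 1) → ends 25
pad 7 to align 8 for vy
vy at 32 (size 8, align 8) → ends 40
team at 40 (size 1, align 1) → ends 41
tail pad 7 to reach multiple of 8
total 48 bytes, alignment 8
— Event2 —
vy at 0 (size 8, align 8) → ends 8
state at 8 (size 12, align 4) → ends 20
x at 20 (size 4, align 4) → ends 24
ammo at 24 (size 2, align 2) → ends 26
vx at 26 (size 1, align 1) → ends 27
y at 27 (size 1, align 1) → ends 28
team at 28 (size 1, align 1) → ends 29
tail pad 3 to reach multiple of 8
total 32 bytes, alignment 8
48 − 32 = 16

16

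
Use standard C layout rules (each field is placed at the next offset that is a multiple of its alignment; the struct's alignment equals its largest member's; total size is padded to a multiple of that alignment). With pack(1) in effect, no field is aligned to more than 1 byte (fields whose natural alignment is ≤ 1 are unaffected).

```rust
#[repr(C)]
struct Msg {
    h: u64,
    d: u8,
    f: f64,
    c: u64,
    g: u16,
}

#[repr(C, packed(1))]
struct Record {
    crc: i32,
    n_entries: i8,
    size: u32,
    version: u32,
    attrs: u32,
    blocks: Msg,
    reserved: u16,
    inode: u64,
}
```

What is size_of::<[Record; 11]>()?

Msg: @0: h [8B, align 8] → 8; @8: d [1B, align 1] → 9; +7 pad (align 8); @16: f [8B, align 8] → 24; @24: c [8B, align 8] → 32; @32: g [2B, align 2] → 34; +6 tail pad (align 8); size 40, align 8
@0: crc [4B, align 1] → 4
@4: n_entries [1B, align 1] → 5
@5: size [4B, align 1] → 9
@9: version [4B, align 1] → 13
@13: attrs [4B, align 1] → 17
@17: blocks [40B, align 1] → 57
@57: reserved [2B, align 1] → 59
@59: inode [8B, align 1] → 67
size 67, align 1
array of 11: 11 × 67 = 737

737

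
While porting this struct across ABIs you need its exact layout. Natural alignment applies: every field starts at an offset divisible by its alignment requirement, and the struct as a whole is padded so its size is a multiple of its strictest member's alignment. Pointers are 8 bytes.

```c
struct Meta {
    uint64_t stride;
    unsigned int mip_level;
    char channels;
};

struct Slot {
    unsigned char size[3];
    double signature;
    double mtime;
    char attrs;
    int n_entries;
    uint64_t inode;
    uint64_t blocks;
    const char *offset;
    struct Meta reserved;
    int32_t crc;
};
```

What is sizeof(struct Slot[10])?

Meta: 0..8  stride  (8B, 8-aligned); 8..12  mip_level  (4B, 4-aligned); 12..13  channels  (1B, 1-aligned); 13..16  -- tail padding (3B); sizeof = 16, alignof = 8
0..3  size  (3B, 1-aligned)
3..8  -- padding (5B)
8..16  signature  (8B, 8-aligned)
16..24  mtime  (8B, 8-aligned)
24..25  attrs  (1B, 1-aligned)
25..28  -- padding (3B)
28..32  n_entries  (4B, 4-aligned)
32..40  inode  (8B, 8-aligned)
40..48  blocks  (8B, 8-aligned)
48..56  offset  (8B, 8-aligned)
56..72  reserved  (16B, 8-aligned)
72..76  crc  (4B, 4-aligned)
76..80  -- tail padding (4B)
sizeof = 80, alignof = 8
array of 10: 10 × 80 = 800

800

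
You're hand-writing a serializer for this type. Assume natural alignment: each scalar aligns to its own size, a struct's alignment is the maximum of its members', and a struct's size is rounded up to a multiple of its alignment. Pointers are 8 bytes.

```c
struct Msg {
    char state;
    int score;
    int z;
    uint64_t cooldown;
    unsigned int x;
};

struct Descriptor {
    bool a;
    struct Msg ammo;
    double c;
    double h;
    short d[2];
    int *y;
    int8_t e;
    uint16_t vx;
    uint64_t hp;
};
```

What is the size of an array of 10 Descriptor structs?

Msg: state at 0 (size 1, align 1) → ends 1; pad 3 to align 4 for score; score at 4 (size 4, align 4) → ends 8; z at 8 (size 4, align 4) → ends 12; pad 4 to align 8 for cooldown; cooldown at 16 (size 8, align 8) → ends 24; x at 24 (size 4, align 4) → ends 28; tail pad 4 to reach multiple of 8; total 32 bytes, alignment 8
a at 0 (size 1, align 1) → ends 1
pad 7 to align 8 for ammo
ammo at 8 (size 32, align 8) → ends 40
c at 40 (size 8, align 8) → ends 48
h at 48 (size 8, align 8) → ends 56
d at 56 (size 4, align 2) → ends 60
pad 4 to align 8 for y
y at 64 (size 8, align 8) → ends 72
e at 72 (size 1, align 1) → ends 73
pad 1 to align 2 for vx
vx at 74 (size 2, align 2) → ends 76
pad 4 to align 8 for hp
hp at 80 (size 8, align 8) → ends 88
total 88 bytes, alignment 8
array of 10: 10 × 88 = 880

880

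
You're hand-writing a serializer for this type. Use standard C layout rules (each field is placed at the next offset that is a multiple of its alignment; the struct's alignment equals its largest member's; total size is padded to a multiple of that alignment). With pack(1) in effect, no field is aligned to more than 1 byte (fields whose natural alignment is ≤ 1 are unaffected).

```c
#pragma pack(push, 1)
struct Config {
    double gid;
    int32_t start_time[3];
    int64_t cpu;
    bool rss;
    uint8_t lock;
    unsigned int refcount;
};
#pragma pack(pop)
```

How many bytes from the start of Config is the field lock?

29

gid at 0 (size 8, align 1) → ends 8
start_time at 8 (size 12, align 1) → ends 20
cpu at 20 (size 8, align 1) → ends 28
rss at 28 (size 1, align 1) → ends 29
lock at 29 (size 1, align 1) → ends 30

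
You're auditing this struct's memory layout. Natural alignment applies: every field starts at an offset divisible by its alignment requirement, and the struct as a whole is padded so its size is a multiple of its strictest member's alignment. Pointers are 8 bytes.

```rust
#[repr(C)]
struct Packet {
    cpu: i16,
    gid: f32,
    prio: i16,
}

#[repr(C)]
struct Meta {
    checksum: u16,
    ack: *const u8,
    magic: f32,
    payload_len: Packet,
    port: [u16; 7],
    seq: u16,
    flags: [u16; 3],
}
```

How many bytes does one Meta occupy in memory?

56 bytes

Packet: cpu at 0 (size 2, align 2) → ends 2; pad 2 to align 4 for gid; gid at 4 (size 4, align 4) → ends 8; prio at 8 (size 2, align 2) → ends 10; tail pad 2 to reach multiple of 4; total 12 bytes, alignment 4
checksum at 0 (size 2, align 2) → ends 2
pad 6 to align 8 for ack
ack at 8 (size 8, align 8) → ends 16
magic at 16 (size 4, align 4) → ends 20
payload_len at 20 (size 12, align 4) → ends 32
port at 32 (size 14, align 2) → ends 46
seq at 46 (size 2, align 2) → ends 48
flags at 48 (size 6, align 2) → ends 54
tail pad 2 to reach multiple of 8
total 56 bytes, alignment 8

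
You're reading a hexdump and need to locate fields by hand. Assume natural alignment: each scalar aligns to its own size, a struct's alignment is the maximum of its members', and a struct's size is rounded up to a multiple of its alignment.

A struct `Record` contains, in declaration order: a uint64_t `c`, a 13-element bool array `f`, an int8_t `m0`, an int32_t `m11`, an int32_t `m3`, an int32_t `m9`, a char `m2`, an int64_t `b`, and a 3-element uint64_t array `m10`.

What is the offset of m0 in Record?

@0: c [8B, align 8] → 8
@8: f [13B, align 1] → 21
@21: m0 [1B, align 1] → 22

21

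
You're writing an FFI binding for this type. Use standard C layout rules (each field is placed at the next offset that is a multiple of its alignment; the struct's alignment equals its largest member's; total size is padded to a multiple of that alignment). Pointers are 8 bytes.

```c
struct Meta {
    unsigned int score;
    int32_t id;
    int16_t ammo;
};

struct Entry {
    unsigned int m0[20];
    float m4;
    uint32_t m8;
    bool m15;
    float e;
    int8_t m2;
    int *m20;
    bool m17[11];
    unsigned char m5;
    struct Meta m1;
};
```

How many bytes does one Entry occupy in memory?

Meta: 0..4  score  (4B, 4-aligned); 4..8  id  (4B, 4-aligned); 8..10  ammo  (2B, 2-aligned); 10..12  -- tail padding (2B); sizeof = 12, alignof = 4
0..80  m0  (80B, 4-aligned)
80..84  m4  (4B, 4-aligned)
84..88  m8  (4B, 4-aligned)
88..89  m15  (1B, 1-aligned)
89..92  -- padding (3B)
92..96  e  (4B, 4-aligned)
96..97  m2  (1B, 1-aligned)
97..104  -- padding (7B)
104..112  m20  (8B, 8-aligned)
112..123  m17  (11B, 1-aligned)
123..124  m5  (1B, 1-aligned)
124..136  m1  (12B, 4-aligned)
sizeof = 136, alignof = 8

136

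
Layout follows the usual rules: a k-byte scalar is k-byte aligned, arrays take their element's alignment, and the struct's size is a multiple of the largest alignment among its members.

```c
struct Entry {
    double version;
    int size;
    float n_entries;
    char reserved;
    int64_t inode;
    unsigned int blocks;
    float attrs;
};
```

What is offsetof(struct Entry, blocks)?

@0: version [8B, align 8] → 8
@8: size [4B, align 4] → 12
@12: n_entries [4B, align 4] → 16
@16: reserved [1B, align 1] → 17
+7 pad (align 8)
@24: inode [8B, align 8] → 32
@32: blocks [4B, align 4] → 36

32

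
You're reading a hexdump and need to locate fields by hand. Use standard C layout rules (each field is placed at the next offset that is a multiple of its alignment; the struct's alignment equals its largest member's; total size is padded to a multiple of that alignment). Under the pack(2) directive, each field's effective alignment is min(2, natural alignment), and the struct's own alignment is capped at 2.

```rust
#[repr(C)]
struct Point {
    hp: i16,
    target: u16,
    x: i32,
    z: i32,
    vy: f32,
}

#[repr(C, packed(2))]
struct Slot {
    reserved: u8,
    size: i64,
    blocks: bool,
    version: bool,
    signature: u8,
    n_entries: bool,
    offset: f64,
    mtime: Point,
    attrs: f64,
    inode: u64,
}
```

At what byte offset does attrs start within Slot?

38

Point: 0..2  hp  (2B, 2-aligned); 2..4  target  (2B, 2-aligned); 4..8  x  (4B, 4-aligned); 8..12  z  (4B, 4-aligned); 12..16  vy  (4B, 4-aligned); sizeof = 16, alignof = 4
0..1  reserved  (1B, 1-aligned)
1..2  -- padding (1B)
2..10  size  (8B, 2-aligned)
10..11  blocks  (1B, 1-aligned)
11..12  version  (1B, 1-aligned)
12..13  signature  (1B, 1-aligned)
13..14  n_entries  (1B, 1-aligned)
14..22  offset  (8B, 2-aligned)
22..38  mtime  (16B, 2-aligned)
38..46  attrs  (8B, 2-aligned)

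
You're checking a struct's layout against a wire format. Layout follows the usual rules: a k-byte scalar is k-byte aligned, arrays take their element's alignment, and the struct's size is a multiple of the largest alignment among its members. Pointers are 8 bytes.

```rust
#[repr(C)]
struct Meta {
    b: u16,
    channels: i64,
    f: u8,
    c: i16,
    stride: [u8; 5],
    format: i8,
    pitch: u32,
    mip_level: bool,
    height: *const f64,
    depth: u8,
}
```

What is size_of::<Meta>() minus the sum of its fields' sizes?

23

@0: b [2B, align 2] → 2
+6 pad (align 8)
@8: channels [8B, align 8] → 16
@16: f [1B, align 1] → 17
+1 pad (align 2)
@18: c [2B, align 2] → 20
@20: stride [5B, align 1] → 25
@25: format [1B, align 1] → 26
+2 pad (align 4)
@28: pitch [4B, align 4] → 32
@32: mip_level [1B, align 1] → 33
+7 pad (align 8)
@40: height [8B, align 8] → 48
@48: depth [1B, align 1] → 49
+7 tail pad (align 8)
size 56, align 8
data bytes 33, size 56 → padding 23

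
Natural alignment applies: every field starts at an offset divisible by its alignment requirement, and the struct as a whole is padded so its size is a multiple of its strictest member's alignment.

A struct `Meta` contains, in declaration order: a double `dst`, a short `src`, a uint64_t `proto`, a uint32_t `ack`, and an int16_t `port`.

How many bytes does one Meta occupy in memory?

0..8  dst  (8B, 8-aligned)
8..10  src  (2B, 2-aligned)
10..16  -- padding (6B)
16..24  proto  (8B, 8-aligned)
24..28  ack  (4B, 4-aligned)
28..30  port  (2B, 2-aligned)
30..32  -- tail padding (2B)
sizeof = 32, alignof = 8

32 bytes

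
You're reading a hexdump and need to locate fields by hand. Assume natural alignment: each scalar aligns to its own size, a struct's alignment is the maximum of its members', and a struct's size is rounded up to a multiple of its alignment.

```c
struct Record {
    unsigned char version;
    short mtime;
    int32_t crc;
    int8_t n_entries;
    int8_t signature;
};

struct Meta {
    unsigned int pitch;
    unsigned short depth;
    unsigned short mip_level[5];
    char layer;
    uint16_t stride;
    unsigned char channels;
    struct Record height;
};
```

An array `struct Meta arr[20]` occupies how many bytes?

Record: @0: version [1B, align 1] → 1; +1 pad (align 2); @2: mtime [2B, align 2] → 4; @4: crc [4B, align 4] → 8; @8: n_entries [1B, align 1] → 9; @9: signature [1B, align 1] → 10; +2 tail pad (align 4); size 12, align 4
@0: pitch [4B, align 4] → 4
@4: depth [2B, align 2] → 6
@6: mip_level [10B, align 2] → 16
@16: layer [1B, align 1] → 17
+1 pad (align 2)
@18: stride [2B, align 2] → 20
@20: channels [1B, align 1] → 21
+3 pad (align 4)
@24: height [12B, align 4] → 36
size 36, align 4
array of 20: 20 × 36 = 720

720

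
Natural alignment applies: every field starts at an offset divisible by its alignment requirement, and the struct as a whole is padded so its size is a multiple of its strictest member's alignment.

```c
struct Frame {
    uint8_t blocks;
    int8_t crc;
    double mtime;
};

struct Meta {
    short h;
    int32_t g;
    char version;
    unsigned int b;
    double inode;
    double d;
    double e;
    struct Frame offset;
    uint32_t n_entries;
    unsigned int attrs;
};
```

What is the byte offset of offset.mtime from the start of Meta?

Frame: blocks at 0 (size 1, align 1) → ends 1; crc at 1 (size 1, align 1) → ends 2; pad 6 to align 8 for mtime; mtime at 8 (size 8, align 8) → ends 16; total 16 bytes, alignment 8
h at 0 (size 2, align 2) → ends 2
pad 2 to align 4 for g
g at 4 (size 4, align 4) → ends 8
version at 8 (size 1, align 1) → ends 9
pad 3 to align 4 for b
b at 12 (size 4, align 4) → ends 16
inode at 16 (size 8, align 8) → ends 24
d at 24 (size 8, align 8) → ends 32
e at 32 (size 8, align 8) → ends 40
offset at 40 (size 16, align 8) → ends 56
within Frame: mtime at 8
40 + 8 = 48

48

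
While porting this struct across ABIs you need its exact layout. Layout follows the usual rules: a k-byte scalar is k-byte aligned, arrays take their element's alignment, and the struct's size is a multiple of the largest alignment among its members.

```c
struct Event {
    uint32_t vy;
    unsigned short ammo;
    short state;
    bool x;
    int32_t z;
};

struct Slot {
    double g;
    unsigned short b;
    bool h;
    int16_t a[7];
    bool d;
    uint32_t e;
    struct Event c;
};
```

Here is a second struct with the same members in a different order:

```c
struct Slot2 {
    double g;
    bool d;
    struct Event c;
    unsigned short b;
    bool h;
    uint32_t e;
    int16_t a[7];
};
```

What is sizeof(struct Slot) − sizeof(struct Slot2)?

Event: vy at 0 (size 4, align 4) → ends 4; ammo at 4 (size 2, align 2) → ends 6; state at 6 (size 2, align 2) → ends 8; x at 8 (size 1, align 1) → ends 9; pad 3 to align 4 for z; z at 12 (size 4, align 4) → ends 16; total 16 bytes, alignment 4
g at 0 (size 8, align 8) → ends 8
b at 8 (size 2, align 2) → ends 10
h at 10 (size 1, align 1) → ends 11
pad 1 to align 2 for a
a at 12 (size 14, align 2) → ends 26
d at 26 (size 1, align 1) → ends 27
pad 1 to align 4 for e
e at 28 (size 4, align 4) → ends 32
c at 32 (size 16, align 4) → ends 48
total 48 bytes, alignment 8
— Slot2 —
g at 0 (size 8, align 8) → ends 8
d at 8 (size 1, align 1) → ends 9
pad 3 to align 4 for c
c at 12 (size 16, align 4) → ends 28
b at 28 (size 2, align 2) → ends 30
h at 30 (size 1, align 1) → ends 31
pad 1 to align 4 for e
e at 32 (size 4, align 4) → ends 36
a at 36 (size 14, align 2) → ends 50
tail pad 6 to reach multiple of 8
total 56 bytes, alignment 8
48 − 56 = -8

-8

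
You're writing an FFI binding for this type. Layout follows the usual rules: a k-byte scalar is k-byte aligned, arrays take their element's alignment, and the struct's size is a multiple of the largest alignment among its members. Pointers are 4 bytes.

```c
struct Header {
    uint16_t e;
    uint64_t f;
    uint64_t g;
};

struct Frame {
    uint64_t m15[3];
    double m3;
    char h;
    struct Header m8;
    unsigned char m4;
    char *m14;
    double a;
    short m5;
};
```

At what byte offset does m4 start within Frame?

64

Header: e at 0 (size 2, align 2) → ends 2; pad 6 to align 8 for f; f at 8 (size 8, align 8) → ends 16; g at 16 (size 8, align 8) → ends 24; total 24 bytes, alignment 8
m15 at 0 (size 24, align 8) → ends 24
m3 at 24 (size 8, align 8) → ends 32
h at 32 (size 1, align 1) → ends 33
pad 7 to align 8 for m8
m8 at 40 (size 24, align 8) → ends 64
m4 at 64 (size 1, align 1) → ends 65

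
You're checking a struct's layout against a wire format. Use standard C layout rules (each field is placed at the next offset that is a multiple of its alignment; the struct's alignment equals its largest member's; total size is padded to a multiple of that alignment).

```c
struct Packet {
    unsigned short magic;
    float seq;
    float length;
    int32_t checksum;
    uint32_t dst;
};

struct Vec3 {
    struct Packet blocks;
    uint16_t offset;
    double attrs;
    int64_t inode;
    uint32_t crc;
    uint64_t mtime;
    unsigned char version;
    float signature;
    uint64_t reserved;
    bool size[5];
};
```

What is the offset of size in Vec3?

72

Packet: @0: magic [2B, align 2] → 2; +2 pad (align 4); @4: seq [4B, align 4] → 8; @8: length [4B, align 4] → 12; @12: checksum [4B, align 4] → 16; @16: dst [4B, align 4] → 20; size 20, align 4
@0: blocks [20B, align 4] → 20
@20: offset [2B, align 2] → 22
+2 pad (align 8)
@24: attrs [8B, align 8] → 32
@32: inode [8B, align 8] → 40
@40: crc [4B, align 4] → 44
+4 pad (align 8)
@48: mtime [8B, align 8] → 56
@56: version [1B, align 1] → 57
+3 pad (align 4)
@60: signature [4B, align 4] → 64
@64: reserved [8B, align 8] → 72
@72: size [5B, align 1] → 77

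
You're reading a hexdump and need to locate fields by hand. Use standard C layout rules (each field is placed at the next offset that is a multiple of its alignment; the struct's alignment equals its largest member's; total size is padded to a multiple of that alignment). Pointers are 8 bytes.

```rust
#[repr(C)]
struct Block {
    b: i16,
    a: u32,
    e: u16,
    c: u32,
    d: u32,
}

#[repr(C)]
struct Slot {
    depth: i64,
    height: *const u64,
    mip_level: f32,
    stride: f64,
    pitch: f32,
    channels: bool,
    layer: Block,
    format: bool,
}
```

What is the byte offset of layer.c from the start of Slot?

Block: 0..2  b  (2B, 2-aligned); 2..4  -- padding (2B); 4..8  a  (4B, 4-aligned); 8..10  e  (2B, 2-aligned); 10..12  -- padding (2B); 12..16  c  (4B, 4-aligned); 16..20  d  (4B, 4-aligned); sizeof = 20, alignof = 4
0..8  depth  (8B, 8-aligned)
8..16  height  (8B, 8-aligned)
16..20  mip_level  (4B, 4-aligned)
20..24  -- padding (4B)
24..32  stride  (8B, 8-aligned)
32..36  pitch  (4B, 4-aligned)
36..37  channels  (1B, 1-aligned)
37..40  -- padding (3B)
40..60  layer  (20B, 4-aligned)
within Block: c at 12
40 + 12 = 52

52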